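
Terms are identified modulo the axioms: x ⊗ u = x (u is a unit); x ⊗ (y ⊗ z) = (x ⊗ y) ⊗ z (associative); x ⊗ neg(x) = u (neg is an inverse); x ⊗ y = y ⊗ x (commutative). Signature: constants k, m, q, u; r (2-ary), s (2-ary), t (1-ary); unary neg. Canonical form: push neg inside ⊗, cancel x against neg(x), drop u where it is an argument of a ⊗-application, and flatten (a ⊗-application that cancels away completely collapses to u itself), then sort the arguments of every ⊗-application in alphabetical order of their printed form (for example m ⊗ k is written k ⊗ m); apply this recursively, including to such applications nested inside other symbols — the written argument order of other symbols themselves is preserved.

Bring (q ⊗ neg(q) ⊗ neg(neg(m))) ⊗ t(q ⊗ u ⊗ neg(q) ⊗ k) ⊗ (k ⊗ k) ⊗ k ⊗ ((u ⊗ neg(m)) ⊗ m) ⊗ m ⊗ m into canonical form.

Answer: k ⊗ k ⊗ k ⊗ m ⊗ m ⊗ m ⊗ t(k)

Derivation:
Push neg inside:  distribute neg over ⊗ and collapse double neg
Inverses cancel:  q cancels
Collect terms:  m ⊗ m ⊗ m ⊗ t(k) ⊗ k ⊗ k ⊗ k
Sort arguments:  k ⊗ k ⊗ k ⊗ m ⊗ m ⊗ m ⊗ t(k)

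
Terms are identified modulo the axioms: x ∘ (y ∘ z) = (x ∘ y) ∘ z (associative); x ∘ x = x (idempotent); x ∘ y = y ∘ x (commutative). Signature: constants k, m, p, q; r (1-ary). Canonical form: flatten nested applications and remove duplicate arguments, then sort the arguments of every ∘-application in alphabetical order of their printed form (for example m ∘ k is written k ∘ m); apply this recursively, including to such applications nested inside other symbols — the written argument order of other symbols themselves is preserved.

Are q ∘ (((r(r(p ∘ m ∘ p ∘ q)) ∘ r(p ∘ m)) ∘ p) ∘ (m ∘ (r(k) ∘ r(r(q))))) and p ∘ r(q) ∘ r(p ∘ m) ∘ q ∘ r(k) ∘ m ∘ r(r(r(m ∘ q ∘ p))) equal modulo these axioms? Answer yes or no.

Answer: no — m ∘ p ∘ q ∘ r(k) ∘ r(m ∘ p) ∘ r(r(m ∘ p ∘ q)) ∘ r(r(q)) vs m ∘ p ∘ q ∘ r(k) ∘ r(m ∘ p) ∘ r(q) ∘ r(r(r(m ∘ p ∘ q)))

Derivation:
Left:  q ∘ (((r(r(p ∘ m ∘ p ∘ q)) ∘ r(p ∘ m)) ∘ p) ∘ (m ∘ (r(k) ∘ r(r(q)))))
  Un-nest:  q ∘ r(r(p ∘ m ∘ p ∘ q)) ∘ r(p ∘ m) ∘ p ∘ m ∘ r(k) ∘ r(r(q))
  Simplify inside:  r(r(p ∘ m ∘ p ∘ q))  →  r(r(m ∘ p ∘ q))
  Simplify inside:  r(p ∘ m)  →  r(m ∘ p)
  Order the arguments:  m ∘ p ∘ q ∘ r(k) ∘ r(m ∘ p) ∘ r(r(m ∘ p ∘ q)) ∘ r(r(q))
Right:  p ∘ r(q) ∘ r(p ∘ m) ∘ q ∘ r(k) ∘ m ∘ r(r(r(m ∘ q ∘ p)))
  Canonicalize subterm:  r(p ∘ m)  →  r(m ∘ p)
  Simplify inside:  r(r(r(m ∘ q ∘ p)))  →  r(r(r(m ∘ p ∘ q)))
  Order the arguments:  m ∘ p ∘ q ∘ r(k) ∘ r(m ∘ p) ∘ r(q) ∘ r(r(r(m ∘ p ∘ q)))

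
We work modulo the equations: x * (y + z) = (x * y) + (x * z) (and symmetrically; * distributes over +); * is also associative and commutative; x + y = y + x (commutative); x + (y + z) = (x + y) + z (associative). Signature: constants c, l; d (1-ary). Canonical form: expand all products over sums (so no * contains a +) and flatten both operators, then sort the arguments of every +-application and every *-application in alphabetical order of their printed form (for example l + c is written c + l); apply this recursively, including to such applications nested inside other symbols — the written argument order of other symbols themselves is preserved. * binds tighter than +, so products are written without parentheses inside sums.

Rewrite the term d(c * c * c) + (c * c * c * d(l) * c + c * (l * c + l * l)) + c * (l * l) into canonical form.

Answer: c * c * c * c * d(l) + c * c * l + c * l * l + c * l * l + d(c * c * c)

Derivation:
Expand:  d(c * c * c) + c * c * c * c * d(l) + c * c * l + c * l * l + c * l * l
Order the arguments:  c * c * c * c * d(l) + c * c * l + c * l * l + c * l * l + d(c * c * c)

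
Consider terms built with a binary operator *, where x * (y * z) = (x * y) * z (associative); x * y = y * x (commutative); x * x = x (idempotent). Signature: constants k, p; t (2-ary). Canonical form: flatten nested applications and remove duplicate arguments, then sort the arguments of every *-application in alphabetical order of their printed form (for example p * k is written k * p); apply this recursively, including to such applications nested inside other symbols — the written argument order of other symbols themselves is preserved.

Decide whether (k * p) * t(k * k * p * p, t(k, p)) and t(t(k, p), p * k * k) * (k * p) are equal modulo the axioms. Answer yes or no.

Answer: no — k * p * t(k * p, t(k, p)) vs k * p * t(t(k, p), k * p)

Derivation:
Left:  (k * p) * t(k * k * p * p, t(k, p))
  Flatten:  k * p * t(k * k * p * p, t(k, p))
  Canonicalize subterm:  t(k * k * p * p, t(k, p))  →  t(k * p, t(k, p))
  Order the arguments:  k * p * t(k * p, t(k, p))
Right:  t(t(k, p), p * k * k) * (k * p)
  Flatten:  t(t(k, p), p * k * k) * k * p
  Inside:  t(t(k, p), p * k * k)  →  t(t(k, p), k * p)
  Sort:  k * p * t(t(k, p), k * p)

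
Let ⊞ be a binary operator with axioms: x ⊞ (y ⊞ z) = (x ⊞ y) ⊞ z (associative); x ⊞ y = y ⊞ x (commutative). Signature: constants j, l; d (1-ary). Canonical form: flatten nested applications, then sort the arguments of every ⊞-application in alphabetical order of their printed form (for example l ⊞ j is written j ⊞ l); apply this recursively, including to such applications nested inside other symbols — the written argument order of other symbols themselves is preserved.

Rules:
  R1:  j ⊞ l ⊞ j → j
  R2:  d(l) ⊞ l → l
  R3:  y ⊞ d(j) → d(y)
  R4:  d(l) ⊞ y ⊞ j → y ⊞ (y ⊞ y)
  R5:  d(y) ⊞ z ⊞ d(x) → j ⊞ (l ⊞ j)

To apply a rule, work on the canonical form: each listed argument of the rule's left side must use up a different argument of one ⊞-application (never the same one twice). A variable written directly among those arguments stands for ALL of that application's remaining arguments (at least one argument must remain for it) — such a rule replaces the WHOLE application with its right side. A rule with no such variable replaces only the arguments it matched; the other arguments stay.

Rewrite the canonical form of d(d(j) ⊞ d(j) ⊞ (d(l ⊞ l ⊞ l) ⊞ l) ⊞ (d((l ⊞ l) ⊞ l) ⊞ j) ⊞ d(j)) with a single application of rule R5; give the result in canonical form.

Canonical form:  d(d(j) ⊞ d(j) ⊞ d(j) ⊞ d(l ⊞ l ⊞ l) ⊞ d(l ⊞ l ⊞ l) ⊞ j ⊞ l)
R5 matches:  uses d(j), d(j);  x := j, y := j, z := d(j) ⊞ d(l ⊞ l ⊞ l) ⊞ d(l ⊞ l ⊞ l) ⊞ j ⊞ l
The extension variable absorbs all remaining arguments, so the whole application is rewritten.
Result:  d(j ⊞ j ⊞ l)

Answer: d(j ⊞ j ⊞ l)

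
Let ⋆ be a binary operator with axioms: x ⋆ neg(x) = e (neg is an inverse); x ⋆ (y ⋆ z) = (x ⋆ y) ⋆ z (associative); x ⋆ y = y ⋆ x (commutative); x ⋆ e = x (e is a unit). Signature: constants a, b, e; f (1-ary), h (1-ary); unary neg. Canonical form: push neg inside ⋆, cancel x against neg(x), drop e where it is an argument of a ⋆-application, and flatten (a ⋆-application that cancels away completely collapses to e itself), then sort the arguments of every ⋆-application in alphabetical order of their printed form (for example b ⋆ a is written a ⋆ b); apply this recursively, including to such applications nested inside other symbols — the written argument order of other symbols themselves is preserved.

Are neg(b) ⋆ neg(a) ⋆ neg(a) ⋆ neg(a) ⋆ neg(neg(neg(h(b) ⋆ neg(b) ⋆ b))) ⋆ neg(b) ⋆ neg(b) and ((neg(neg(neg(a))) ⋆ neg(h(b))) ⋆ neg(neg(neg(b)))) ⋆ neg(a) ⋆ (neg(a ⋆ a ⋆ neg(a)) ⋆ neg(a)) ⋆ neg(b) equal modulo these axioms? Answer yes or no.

Left:  neg(b) ⋆ neg(a) ⋆ neg(a) ⋆ neg(a) ⋆ neg(neg(neg(h(b) ⋆ neg(b) ⋆ b))) ⋆ neg(b) ⋆ neg(b)
  Push neg inside:  distribute neg over ⋆ and collapse double neg
  Combine occurrences:  neg(b) ⋆ neg(b) ⋆ neg(b) ⋆ neg(a) ⋆ neg(a) ⋆ neg(a) ⋆ neg(h(b))
  Order the arguments:  neg(a) ⋆ neg(a) ⋆ neg(a) ⋆ neg(b) ⋆ neg(b) ⋆ neg(b) ⋆ neg(h(b))
Right:  ((neg(neg(neg(a))) ⋆ neg(h(b))) ⋆ neg(neg(neg(b)))) ⋆ neg(a) ⋆ (neg(a ⋆ a ⋆ neg(a)) ⋆ neg(a)) ⋆ neg(b)
  Push neg inside:  distribute neg over ⋆ and collapse double neg
  Collect:  neg(a) ⋆ neg(a) ⋆ neg(a) ⋆ neg(a) ⋆ neg(h(b)) ⋆ neg(b) ⋆ neg(b)
  Order the arguments:  neg(a) ⋆ neg(a) ⋆ neg(a) ⋆ neg(a) ⋆ neg(b) ⋆ neg(b) ⋆ neg(h(b))

Answer: no — neg(a) ⋆ neg(a) ⋆ neg(a) ⋆ neg(b) ⋆ neg(b) ⋆ neg(b) ⋆ neg(h(b)) vs neg(a) ⋆ neg(a) ⋆ neg(a) ⋆ neg(a) ⋆ neg(b) ⋆ neg(b) ⋆ neg(h(b))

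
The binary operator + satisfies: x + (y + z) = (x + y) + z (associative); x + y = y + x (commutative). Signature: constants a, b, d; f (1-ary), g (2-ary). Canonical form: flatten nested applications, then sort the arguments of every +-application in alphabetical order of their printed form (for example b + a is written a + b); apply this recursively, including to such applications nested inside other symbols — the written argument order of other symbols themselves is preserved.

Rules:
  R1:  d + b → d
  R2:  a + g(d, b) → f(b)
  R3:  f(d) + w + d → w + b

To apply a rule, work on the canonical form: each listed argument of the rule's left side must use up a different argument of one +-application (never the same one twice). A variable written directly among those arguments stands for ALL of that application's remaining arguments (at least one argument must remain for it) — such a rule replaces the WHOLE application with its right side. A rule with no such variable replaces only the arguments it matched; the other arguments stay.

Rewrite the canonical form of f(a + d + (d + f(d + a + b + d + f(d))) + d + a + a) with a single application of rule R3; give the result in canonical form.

Answer: f(a + a + a + d + d + d + f(a + b + b + d))

Derivation:
Canonical form:  f(a + a + a + d + d + d + f(a + b + d + d + f(d)))
Apply R3:  consuming d, f(d);  w := a + b + d
The extension variable absorbs all remaining arguments, so the whole application is rewritten.
Result:  f(a + a + a + d + d + d + f(a + b + b + d))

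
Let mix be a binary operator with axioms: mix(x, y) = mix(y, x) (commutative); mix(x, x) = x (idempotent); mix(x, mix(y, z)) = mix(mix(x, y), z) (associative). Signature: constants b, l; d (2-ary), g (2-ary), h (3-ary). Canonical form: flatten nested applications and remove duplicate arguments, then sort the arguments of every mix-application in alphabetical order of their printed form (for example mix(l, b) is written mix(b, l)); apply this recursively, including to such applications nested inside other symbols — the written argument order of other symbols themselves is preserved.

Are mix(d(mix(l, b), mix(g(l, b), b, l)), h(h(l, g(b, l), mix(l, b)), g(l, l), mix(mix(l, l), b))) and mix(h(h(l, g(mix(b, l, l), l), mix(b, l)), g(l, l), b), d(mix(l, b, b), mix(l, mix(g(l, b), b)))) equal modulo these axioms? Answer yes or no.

Left:  mix(d(mix(l, b), mix(g(l, b), b, l)), h(h(l, g(b, l), mix(l, b)), g(l, l), mix(mix(l, l), b)))
  Canonicalize subterm:  d(mix(l, b), mix(g(l, b), b, l))  →  d(mix(b, l), mix(b, g(l, b), l))
  Canonicalize subterm:  h(h(l, g(b, l), mix(l, b)), g(l, l), mix(mix(l, l), b))  →  h(h(l, g(b, l), mix(b, l)), g(l, l), mix(b, l))
  Sort arguments:  mix(d(mix(b, l), mix(b, g(l, b), l)), h(h(l, g(b, l), mix(b, l)), g(l, l), mix(b, l)))
Right:  mix(h(h(l, g(mix(b, l, l), l), mix(b, l)), g(l, l), b), d(mix(l, b, b), mix(l, mix(g(l, b), b))))
  Canonicalize subterm:  h(h(l, g(mix(b, l, l), l), mix(b, l)), g(l, l), b)  →  h(h(l, g(mix(b, l), l), mix(b, l)), g(l, l), b)
  Inside:  d(mix(l, b, b), mix(l, mix(g(l, b), b)))  →  d(mix(b, l), mix(b, g(l, b), l))
  Sort arguments:  mix(d(mix(b, l), mix(b, g(l, b), l)), h(h(l, g(mix(b, l), l), mix(b, l)), g(l, l), b))

Answer: no — mix(d(mix(b, l), mix(b, g(l, b), l)), h(h(l, g(b, l), mix(b, l)), g(l, l), mix(b, l))) vs mix(d(mix(b, l), mix(b, g(l, b), l)), h(h(l, g(mix(b, l), l), mix(b, l)), g(l, l), b))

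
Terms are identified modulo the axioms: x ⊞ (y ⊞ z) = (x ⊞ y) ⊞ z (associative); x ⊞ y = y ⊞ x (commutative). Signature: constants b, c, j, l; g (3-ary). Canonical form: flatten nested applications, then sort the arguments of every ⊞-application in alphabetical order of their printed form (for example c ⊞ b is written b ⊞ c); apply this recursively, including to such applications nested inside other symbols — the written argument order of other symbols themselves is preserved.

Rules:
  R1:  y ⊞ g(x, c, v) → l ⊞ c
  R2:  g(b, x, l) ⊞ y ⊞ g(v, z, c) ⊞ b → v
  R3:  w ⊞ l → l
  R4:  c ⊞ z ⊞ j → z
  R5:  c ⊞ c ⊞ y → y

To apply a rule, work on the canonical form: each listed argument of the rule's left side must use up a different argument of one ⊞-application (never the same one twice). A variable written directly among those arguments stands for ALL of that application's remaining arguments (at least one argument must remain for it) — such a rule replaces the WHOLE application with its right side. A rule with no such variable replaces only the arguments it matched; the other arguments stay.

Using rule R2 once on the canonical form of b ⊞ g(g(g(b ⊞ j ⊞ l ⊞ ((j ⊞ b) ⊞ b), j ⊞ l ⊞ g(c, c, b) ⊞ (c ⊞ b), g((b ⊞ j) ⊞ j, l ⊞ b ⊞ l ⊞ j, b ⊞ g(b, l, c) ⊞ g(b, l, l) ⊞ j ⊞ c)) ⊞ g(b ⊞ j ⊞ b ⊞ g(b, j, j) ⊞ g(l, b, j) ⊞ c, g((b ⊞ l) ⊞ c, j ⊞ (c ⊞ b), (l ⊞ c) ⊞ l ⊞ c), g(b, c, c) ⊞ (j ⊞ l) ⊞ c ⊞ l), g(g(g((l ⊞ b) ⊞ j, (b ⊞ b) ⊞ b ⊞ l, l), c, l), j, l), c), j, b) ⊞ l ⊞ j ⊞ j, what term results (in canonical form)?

Canonical form:  b ⊞ g(g(g(b ⊞ b ⊞ b ⊞ j ⊞ j ⊞ l, b ⊞ c ⊞ g(c, c, b) ⊞ j ⊞ l, g(b ⊞ j ⊞ j, b ⊞ j ⊞ l ⊞ l, b ⊞ c ⊞ g(b, l, c) ⊞ g(b, l, l) ⊞ j)) ⊞ g(b ⊞ b ⊞ c ⊞ g(b, j, j) ⊞ g(l, b, j) ⊞ j, g(b ⊞ c ⊞ l, b ⊞ c ⊞ j, c ⊞ c ⊞ l ⊞ l), c ⊞ g(b, c, c) ⊞ j ⊞ l ⊞ l), g(g(g(b ⊞ j ⊞ l, b ⊞ b ⊞ b ⊞ l, l), c, l), j, l), c), j, b) ⊞ j ⊞ j ⊞ l
R2 matches:  uses b, g(b, l, c), g(b, l, l);  v := b, x := l, y := c ⊞ j, z := l
The variable takes the whole remainder — replace the entire application.
New term:  b ⊞ g(g(g(b ⊞ b ⊞ b ⊞ j ⊞ j ⊞ l, b ⊞ c ⊞ g(c, c, b) ⊞ j ⊞ l, g(b ⊞ j ⊞ j, b ⊞ j ⊞ l ⊞ l, b)) ⊞ g(b ⊞ b ⊞ c ⊞ g(b, j, j) ⊞ g(l, b, j) ⊞ j, g(b ⊞ c ⊞ l, b ⊞ c ⊞ j, c ⊞ c ⊞ l ⊞ l), c ⊞ g(b, c, c) ⊞ j ⊞ l ⊞ l), g(g(g(b ⊞ j ⊞ l, b ⊞ b ⊞ b ⊞ l, l), c, l), j, l), c), j, b) ⊞ j ⊞ j ⊞ l

Answer: b ⊞ g(g(g(b ⊞ b ⊞ b ⊞ j ⊞ j ⊞ l, b ⊞ c ⊞ g(c, c, b) ⊞ j ⊞ l, g(b ⊞ j ⊞ j, b ⊞ j ⊞ l ⊞ l, b)) ⊞ g(b ⊞ b ⊞ c ⊞ g(b, j, j) ⊞ g(l, b, j) ⊞ j, g(b ⊞ c ⊞ l, b ⊞ c ⊞ j, c ⊞ c ⊞ l ⊞ l), c ⊞ g(b, c, c) ⊞ j ⊞ l ⊞ l), g(g(g(b ⊞ j ⊞ l, b ⊞ b ⊞ b ⊞ l, l), c, l), j, l), c), j, b) ⊞ j ⊞ j ⊞ l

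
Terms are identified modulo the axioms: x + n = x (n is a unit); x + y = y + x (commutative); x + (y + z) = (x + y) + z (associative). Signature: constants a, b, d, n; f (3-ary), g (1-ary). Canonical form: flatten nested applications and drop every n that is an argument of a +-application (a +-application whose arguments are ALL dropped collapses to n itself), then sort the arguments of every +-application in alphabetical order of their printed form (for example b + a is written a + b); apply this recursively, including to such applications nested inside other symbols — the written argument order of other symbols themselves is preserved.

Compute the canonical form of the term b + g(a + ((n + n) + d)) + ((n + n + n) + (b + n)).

Un-nest:  b + g(a + ((n + n) + d)) + n + n + n + b + n
Simplify inside:  g(a + ((n + n) + d))  →  g(a + d)
Units out:  drop n (×4)
Sort:  b + b + g(a + d)

Answer: b + b + g(a + d)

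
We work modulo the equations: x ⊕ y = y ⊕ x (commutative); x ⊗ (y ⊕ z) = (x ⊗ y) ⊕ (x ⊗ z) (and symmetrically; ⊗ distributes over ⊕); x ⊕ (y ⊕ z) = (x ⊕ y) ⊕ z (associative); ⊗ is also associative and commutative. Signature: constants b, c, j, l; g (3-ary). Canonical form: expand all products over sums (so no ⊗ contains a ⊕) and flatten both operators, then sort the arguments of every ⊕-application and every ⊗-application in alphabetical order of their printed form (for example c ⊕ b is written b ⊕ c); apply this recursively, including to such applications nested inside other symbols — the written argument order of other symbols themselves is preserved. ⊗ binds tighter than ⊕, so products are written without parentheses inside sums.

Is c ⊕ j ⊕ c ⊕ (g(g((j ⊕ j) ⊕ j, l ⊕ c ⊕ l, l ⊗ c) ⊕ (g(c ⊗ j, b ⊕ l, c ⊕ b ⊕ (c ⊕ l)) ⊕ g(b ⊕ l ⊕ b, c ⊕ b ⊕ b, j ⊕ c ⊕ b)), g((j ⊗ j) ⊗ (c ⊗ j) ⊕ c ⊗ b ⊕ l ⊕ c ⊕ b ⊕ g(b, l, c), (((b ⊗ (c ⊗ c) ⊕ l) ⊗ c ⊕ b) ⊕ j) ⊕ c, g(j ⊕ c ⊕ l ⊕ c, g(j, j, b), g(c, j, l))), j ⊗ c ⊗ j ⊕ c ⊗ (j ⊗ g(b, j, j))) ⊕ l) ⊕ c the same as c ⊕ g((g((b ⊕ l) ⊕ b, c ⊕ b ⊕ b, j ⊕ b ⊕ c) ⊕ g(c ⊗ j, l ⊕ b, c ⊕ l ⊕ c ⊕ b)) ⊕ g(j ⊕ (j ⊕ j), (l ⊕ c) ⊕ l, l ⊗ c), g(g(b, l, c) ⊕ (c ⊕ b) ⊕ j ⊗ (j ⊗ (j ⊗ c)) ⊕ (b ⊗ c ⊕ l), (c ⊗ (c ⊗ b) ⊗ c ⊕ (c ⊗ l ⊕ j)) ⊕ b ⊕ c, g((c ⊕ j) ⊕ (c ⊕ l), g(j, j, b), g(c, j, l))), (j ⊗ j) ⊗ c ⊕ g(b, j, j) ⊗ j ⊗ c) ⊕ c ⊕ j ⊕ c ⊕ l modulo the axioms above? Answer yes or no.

Left:  c ⊕ j ⊕ c ⊕ (g(g((j ⊕ j) ⊕ j, l ⊕ c ⊕ l, l ⊗ c) ⊕ (g(c ⊗ j, b ⊕ l, c ⊕ b ⊕ (c ⊕ l)) ⊕ g(b ⊕ l ⊕ b, c ⊕ b ⊕ b, j ⊕ c ⊕ b)), g((j ⊗ j) ⊗ (c ⊗ j) ⊕ c ⊗ b ⊕ l ⊕ c ⊕ b ⊕ g(b, l, c), (((b ⊗ (c ⊗ c) ⊕ l) ⊗ c ⊕ b) ⊕ j) ⊕ c, g(j ⊕ c ⊕ l ⊕ c, g(j, j, b), g(c, j, l))), j ⊗ c ⊗ j ⊕ c ⊗ (j ⊗ g(b, j, j))) ⊕ l) ⊕ c
  Expand:  c ⊕ j ⊕ c ⊕ g(g(b ⊕ b ⊕ l, b ⊕ b ⊕ c, b ⊕ c ⊕ j) ⊕ g(c ⊗ j, b ⊕ l, b ⊕ c ⊕ c ⊕ l) ⊕ g(j ⊕ j ⊕ j, c ⊕ l ⊕ l, c ⊗ l), g(b ⊕ b ⊗ c ⊕ c ⊕ c ⊗ j ⊗ j ⊗ j ⊕ g(b, l, c) ⊕ l, b ⊕ b ⊗ c ⊗ c ⊗ c ⊕ c ⊕ c ⊗ l ⊕ j, g(c ⊕ c ⊕ j ⊕ l, g(j, j, b), g(c, j, l))), c ⊗ g(b, j, j) ⊗ j ⊕ c ⊗ j ⊗ j) ⊕ l ⊕ c
  Sort arguments:  c ⊕ c ⊕ c ⊕ g(g(b ⊕ b ⊕ l, b ⊕ b ⊕ c, b ⊕ c ⊕ j) ⊕ g(c ⊗ j, b ⊕ l, b ⊕ c ⊕ c ⊕ l) ⊕ g(j ⊕ j ⊕ j, c ⊕ l ⊕ l, c ⊗ l), g(b ⊕ b ⊗ c ⊕ c ⊕ c ⊗ j ⊗ j ⊗ j ⊕ g(b, l, c) ⊕ l, b ⊕ b ⊗ c ⊗ c ⊗ c ⊕ c ⊕ c ⊗ l ⊕ j, g(c ⊕ c ⊕ j ⊕ l, g(j, j, b), g(c, j, l))), c ⊗ g(b, j, j) ⊗ j ⊕ c ⊗ j ⊗ j) ⊕ j ⊕ l
Right:  c ⊕ g((g((b ⊕ l) ⊕ b, c ⊕ b ⊕ b, j ⊕ b ⊕ c) ⊕ g(c ⊗ j, l ⊕ b, c ⊕ l ⊕ c ⊕ b)) ⊕ g(j ⊕ (j ⊕ j), (l ⊕ c) ⊕ l, l ⊗ c), g(g(b, l, c) ⊕ (c ⊕ b) ⊕ j ⊗ (j ⊗ (j ⊗ c)) ⊕ (b ⊗ c ⊕ l), (c ⊗ (c ⊗ b) ⊗ c ⊕ (c ⊗ l ⊕ j)) ⊕ b ⊕ c, g((c ⊕ j) ⊕ (c ⊕ l), g(j, j, b), g(c, j, l))), (j ⊗ j) ⊗ c ⊕ g(b, j, j) ⊗ j ⊗ c) ⊕ c ⊕ j ⊕ c ⊕ l
  Flatten:  c ⊕ g(g(b ⊕ b ⊕ l, b ⊕ b ⊕ c, b ⊕ c ⊕ j) ⊕ g(c ⊗ j, b ⊕ l, b ⊕ c ⊕ c ⊕ l) ⊕ g(j ⊕ j ⊕ j, c ⊕ l ⊕ l, c ⊗ l), g(b ⊕ b ⊗ c ⊕ c ⊕ c ⊗ j ⊗ j ⊗ j ⊕ g(b, l, c) ⊕ l, b ⊕ b ⊗ c ⊗ c ⊗ c ⊕ c ⊕ c ⊗ l ⊕ j, g(c ⊕ c ⊕ j ⊕ l, g(j, j, b), g(c, j, l))), c ⊗ g(b, j, j) ⊗ j ⊕ c ⊗ j ⊗ j) ⊕ c ⊕ j ⊕ c ⊕ l
  Sort arguments:  c ⊕ c ⊕ c ⊕ g(g(b ⊕ b ⊕ l, b ⊕ b ⊕ c, b ⊕ c ⊕ j) ⊕ g(c ⊗ j, b ⊕ l, b ⊕ c ⊕ c ⊕ l) ⊕ g(j ⊕ j ⊕ j, c ⊕ l ⊕ l, c ⊗ l), g(b ⊕ b ⊗ c ⊕ c ⊕ c ⊗ j ⊗ j ⊗ j ⊕ g(b, l, c) ⊕ l, b ⊕ b ⊗ c ⊗ c ⊗ c ⊕ c ⊕ c ⊗ l ⊕ j, g(c ⊕ c ⊕ j ⊕ l, g(j, j, b), g(c, j, l))), c ⊗ g(b, j, j) ⊗ j ⊕ c ⊗ j ⊗ j) ⊕ j ⊕ l

Answer: yes — both canonical forms are c ⊕ c ⊕ c ⊕ g(g(b ⊕ b ⊕ l, b ⊕ b ⊕ c, b ⊕ c ⊕ j) ⊕ g(c ⊗ j, b ⊕ l, b ⊕ c ⊕ c ⊕ l) ⊕ g(j ⊕ j ⊕ j, c ⊕ l ⊕ l, c ⊗ l), g(b ⊕ b ⊗ c ⊕ c ⊕ c ⊗ j ⊗ j ⊗ j ⊕ g(b, l, c) ⊕ l, b ⊕ b ⊗ c ⊗ c ⊗ c ⊕ c ⊕ c ⊗ l ⊕ j, g(c ⊕ c ⊕ j ⊕ l, g(j, j, b), g(c, j, l))), c ⊗ g(b, j, j) ⊗ j ⊕ c ⊗ j ⊗ j) ⊕ j ⊕ l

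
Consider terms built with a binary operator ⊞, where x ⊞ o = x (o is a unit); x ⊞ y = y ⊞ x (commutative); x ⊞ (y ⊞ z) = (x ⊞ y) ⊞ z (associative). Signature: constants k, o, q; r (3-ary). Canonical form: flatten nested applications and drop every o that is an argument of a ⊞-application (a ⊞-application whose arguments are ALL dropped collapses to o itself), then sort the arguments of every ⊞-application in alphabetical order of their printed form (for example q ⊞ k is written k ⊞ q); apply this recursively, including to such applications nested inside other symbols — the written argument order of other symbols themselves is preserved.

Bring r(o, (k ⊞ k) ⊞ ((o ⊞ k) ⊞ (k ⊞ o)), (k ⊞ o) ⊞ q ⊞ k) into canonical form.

Answer: r(o, k ⊞ k ⊞ k ⊞ k, k ⊞ k ⊞ q)

Derivation:
Descend into:  (k ⊞ k) ⊞ ((o ⊞ k) ⊞ (k ⊞ o))
Merge nested applications:  k ⊞ k ⊞ o ⊞ k ⊞ k ⊞ o
Unit:  drop o (×2)
Sort arguments:  k ⊞ k ⊞ k ⊞ k
Reassemble:  r(o, k ⊞ k ⊞ k ⊞ k, k ⊞ k ⊞ q)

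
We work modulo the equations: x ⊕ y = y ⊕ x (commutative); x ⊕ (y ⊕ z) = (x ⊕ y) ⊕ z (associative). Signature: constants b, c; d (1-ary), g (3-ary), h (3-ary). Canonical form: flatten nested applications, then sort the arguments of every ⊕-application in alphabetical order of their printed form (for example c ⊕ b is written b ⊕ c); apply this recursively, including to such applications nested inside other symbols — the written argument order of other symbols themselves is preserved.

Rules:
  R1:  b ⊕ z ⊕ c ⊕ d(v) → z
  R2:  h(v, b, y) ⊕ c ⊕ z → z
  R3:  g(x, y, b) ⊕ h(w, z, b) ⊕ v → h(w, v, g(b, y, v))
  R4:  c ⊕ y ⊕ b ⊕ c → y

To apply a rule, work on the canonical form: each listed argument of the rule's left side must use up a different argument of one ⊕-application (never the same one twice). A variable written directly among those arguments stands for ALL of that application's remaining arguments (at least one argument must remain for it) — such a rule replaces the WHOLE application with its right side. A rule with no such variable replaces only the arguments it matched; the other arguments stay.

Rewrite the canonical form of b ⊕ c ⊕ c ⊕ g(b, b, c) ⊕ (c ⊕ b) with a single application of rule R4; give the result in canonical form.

Answer: b ⊕ c ⊕ g(b, b, c)

Derivation:
Canonical form:  b ⊕ b ⊕ c ⊕ c ⊕ c ⊕ g(b, b, c)
Apply R4:  consuming b, c, c;  y := b ⊕ c ⊕ g(b, b, c)
The variable takes the whole remainder — replace the entire application.
Result:  b ⊕ c ⊕ g(b, b, c)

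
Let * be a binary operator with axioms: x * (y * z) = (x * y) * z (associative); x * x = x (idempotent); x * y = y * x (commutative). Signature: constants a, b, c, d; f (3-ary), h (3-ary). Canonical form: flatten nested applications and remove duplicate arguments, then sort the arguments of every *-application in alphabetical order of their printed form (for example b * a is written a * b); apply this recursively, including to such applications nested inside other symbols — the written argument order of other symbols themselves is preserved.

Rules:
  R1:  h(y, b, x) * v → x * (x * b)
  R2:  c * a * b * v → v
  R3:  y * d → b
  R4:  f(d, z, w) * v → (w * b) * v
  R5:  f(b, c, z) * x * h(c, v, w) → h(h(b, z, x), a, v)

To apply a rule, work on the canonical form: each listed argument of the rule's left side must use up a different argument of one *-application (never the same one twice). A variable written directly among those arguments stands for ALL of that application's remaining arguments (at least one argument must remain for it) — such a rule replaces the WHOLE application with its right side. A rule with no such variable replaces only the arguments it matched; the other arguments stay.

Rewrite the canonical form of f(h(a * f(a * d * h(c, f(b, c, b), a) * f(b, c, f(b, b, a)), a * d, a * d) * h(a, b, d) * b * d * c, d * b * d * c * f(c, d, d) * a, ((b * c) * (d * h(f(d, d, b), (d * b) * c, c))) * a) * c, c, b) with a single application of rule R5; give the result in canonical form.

Answer: f(c * h(a * b * c * d * f(h(h(b, f(b, b, a), a * d), a, f(b, c, b)), a * d, a * d) * h(a, b, d), a * b * c * d * f(c, d, d), a * b * c * d * h(f(d, d, b), b * c * d, c)), c, b)

Derivation:
Canonical form:  f(c * h(a * b * c * d * f(a * d * f(b, c, f(b, b, a)) * h(c, f(b, c, b), a), a * d, a * d) * h(a, b, d), a * b * c * d * f(c, d, d), a * b * c * d * h(f(d, d, b), b * c * d, c)), c, b)
R5 matches:  uses f(b, c, f(b, b, a)), h(c, f(b, c, b), a);  v := f(b, c, b), w := a, x := a * d, z := f(b, b, a)
Every leftover argument binds to the variable; the entire application is replaced.
Giving:  f(c * h(a * b * c * d * f(h(h(b, f(b, b, a), a * d), a, f(b, c, b)), a * d, a * d) * h(a, b, d), a * b * c * d * f(c, d, d), a * b * c * d * h(f(d, d, b), b * c * d, c)), c, b)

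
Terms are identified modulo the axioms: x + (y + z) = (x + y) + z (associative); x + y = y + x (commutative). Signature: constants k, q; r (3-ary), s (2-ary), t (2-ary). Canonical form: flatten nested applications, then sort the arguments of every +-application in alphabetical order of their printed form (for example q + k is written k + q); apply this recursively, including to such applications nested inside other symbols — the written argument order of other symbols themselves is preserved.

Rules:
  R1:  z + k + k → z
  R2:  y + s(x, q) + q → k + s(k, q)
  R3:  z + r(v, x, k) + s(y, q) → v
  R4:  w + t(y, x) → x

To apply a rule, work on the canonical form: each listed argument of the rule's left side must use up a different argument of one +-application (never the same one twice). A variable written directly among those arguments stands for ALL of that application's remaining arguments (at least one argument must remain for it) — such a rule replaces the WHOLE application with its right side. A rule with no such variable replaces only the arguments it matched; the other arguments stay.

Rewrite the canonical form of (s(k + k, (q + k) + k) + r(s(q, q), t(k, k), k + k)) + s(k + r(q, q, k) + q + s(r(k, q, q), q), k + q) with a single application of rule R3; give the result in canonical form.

Canonical form:  r(s(q, q), t(k, k), k + k) + s(k + k, k + k + q) + s(k + q + r(q, q, k) + s(r(k, q, q), q), k + q)
R3 matches:  uses r(q, q, k), s(r(k, q, q), q);  v := q, x := q, y := r(k, q, q), z := k + q
The extension variable absorbs all remaining arguments, so the whole application is rewritten.
Giving:  r(s(q, q), t(k, k), k + k) + s(k + k, k + k + q) + s(q, k + q)

Answer: r(s(q, q), t(k, k), k + k) + s(k + k, k + k + q) + s(q, k + q)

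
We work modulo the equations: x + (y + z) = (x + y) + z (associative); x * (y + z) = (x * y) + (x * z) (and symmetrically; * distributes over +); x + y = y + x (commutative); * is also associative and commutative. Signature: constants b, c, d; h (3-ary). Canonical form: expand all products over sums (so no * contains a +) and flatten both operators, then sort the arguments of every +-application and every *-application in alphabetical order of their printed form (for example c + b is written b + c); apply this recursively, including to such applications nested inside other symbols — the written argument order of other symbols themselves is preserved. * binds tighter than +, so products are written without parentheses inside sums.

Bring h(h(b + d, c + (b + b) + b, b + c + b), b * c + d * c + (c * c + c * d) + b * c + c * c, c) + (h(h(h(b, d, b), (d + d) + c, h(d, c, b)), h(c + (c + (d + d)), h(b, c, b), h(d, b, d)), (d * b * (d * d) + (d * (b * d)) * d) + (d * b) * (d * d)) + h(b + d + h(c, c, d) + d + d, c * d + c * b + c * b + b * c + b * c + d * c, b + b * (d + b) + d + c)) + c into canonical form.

Answer: c + h(b + d + d + d + h(c, c, d), b * c + b * c + b * c + b * c + c * d + c * d, b + b * b + b * d + c + d) + h(h(b + d, b + b + b + c, b + b + c), b * c + b * c + c * c + c * c + c * d + c * d, c) + h(h(h(b, d, b), c + d + d, h(d, c, b)), h(c + c + d + d, h(b, c, b), h(d, b, d)), b * d * d * d + b * d * d * d + b * d * d * d)

Derivation:
Expand:  h(h(b + d, b + b + b + c, b + b + c), b * c + b * c + c * c + c * c + c * d + c * d, c) + h(h(h(b, d, b), c + d + d, h(d, c, b)), h(c + c + d + d, h(b, c, b), h(d, b, d)), b * d * d * d + b * d * d * d + b * d * d * d) + h(b + d + d + d + h(c, c, d), b * c + b * c + b * c + b * c + c * d + c * d, b + b * b + b * d + c + d) + c
Sort arguments:  c + h(b + d + d + d + h(c, c, d), b * c + b * c + b * c + b * c + c * d + c * d, b + b * b + b * d + c + d) + h(h(b + d, b + b + b + c, b + b + c), b * c + b * c + c * c + c * c + c * d + c * d, c) + h(h(h(b, d, b), c + d + d, h(d, c, b)), h(c + c + d + d, h(b, c, b), h(d, b, d)), b * d * d * d + b * d * d * d + b * d * d * d)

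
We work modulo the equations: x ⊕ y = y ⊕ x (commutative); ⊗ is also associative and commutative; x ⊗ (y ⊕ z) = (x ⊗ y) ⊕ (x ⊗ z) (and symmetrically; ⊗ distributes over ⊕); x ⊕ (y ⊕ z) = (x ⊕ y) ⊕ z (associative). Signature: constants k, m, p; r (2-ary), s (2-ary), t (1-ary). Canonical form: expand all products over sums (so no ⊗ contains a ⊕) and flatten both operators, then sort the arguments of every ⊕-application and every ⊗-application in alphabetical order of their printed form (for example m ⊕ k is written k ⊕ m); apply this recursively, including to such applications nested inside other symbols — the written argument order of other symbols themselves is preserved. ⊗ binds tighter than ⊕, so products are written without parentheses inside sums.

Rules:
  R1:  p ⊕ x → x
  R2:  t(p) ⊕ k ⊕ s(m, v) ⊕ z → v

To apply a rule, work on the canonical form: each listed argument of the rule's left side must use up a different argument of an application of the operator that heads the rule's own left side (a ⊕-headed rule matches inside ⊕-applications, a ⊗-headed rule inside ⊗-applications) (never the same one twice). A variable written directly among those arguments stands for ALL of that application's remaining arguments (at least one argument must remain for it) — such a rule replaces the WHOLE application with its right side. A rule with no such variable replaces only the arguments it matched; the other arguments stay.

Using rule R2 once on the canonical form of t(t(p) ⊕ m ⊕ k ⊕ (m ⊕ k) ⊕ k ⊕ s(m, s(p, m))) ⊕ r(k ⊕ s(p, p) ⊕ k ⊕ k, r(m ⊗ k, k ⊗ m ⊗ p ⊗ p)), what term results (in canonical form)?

Canonical form:  r(k ⊕ k ⊕ k ⊕ s(p, p), r(k ⊗ m, k ⊗ m ⊗ p ⊗ p)) ⊕ t(k ⊕ k ⊕ k ⊕ m ⊕ m ⊕ s(m, s(p, m)) ⊕ t(p))
R2 matches:  uses k, s(m, s(p, m)), t(p);  v := s(p, m), z := k ⊕ k ⊕ m ⊕ m
The variable takes the whole remainder — replace the entire application.
Result:  r(k ⊕ k ⊕ k ⊕ s(p, p), r(k ⊗ m, k ⊗ m ⊗ p ⊗ p)) ⊕ t(s(p, m))

Answer: r(k ⊕ k ⊕ k ⊕ s(p, p), r(k ⊗ m, k ⊗ m ⊗ p ⊗ p)) ⊕ t(s(p, m))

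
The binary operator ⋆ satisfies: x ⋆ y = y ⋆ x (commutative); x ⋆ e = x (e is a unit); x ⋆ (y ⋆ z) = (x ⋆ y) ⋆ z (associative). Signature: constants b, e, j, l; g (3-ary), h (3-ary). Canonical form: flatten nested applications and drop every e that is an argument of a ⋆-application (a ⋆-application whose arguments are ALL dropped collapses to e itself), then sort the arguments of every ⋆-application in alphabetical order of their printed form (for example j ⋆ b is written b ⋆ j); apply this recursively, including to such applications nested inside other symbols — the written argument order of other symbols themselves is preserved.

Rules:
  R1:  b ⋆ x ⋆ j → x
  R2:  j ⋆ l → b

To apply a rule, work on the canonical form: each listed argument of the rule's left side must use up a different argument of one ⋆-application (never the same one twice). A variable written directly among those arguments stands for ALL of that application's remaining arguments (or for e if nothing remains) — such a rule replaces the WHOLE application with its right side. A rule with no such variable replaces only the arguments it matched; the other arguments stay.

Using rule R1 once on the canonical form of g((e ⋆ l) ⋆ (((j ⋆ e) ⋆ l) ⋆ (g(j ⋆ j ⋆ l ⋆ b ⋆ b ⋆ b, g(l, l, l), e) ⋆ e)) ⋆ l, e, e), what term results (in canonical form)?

Answer: g(g(b ⋆ b ⋆ j ⋆ l, g(l, l, l), e) ⋆ j ⋆ l ⋆ l ⋆ l, e, e)

Derivation:
Canonical form:  g(g(b ⋆ b ⋆ b ⋆ j ⋆ j ⋆ l, g(l, l, l), e) ⋆ j ⋆ l ⋆ l ⋆ l, e, e)
R1 matches:  uses b, j;  x := b ⋆ b ⋆ j ⋆ l
Every leftover argument binds to the variable; the entire application is replaced.
Giving:  g(g(b ⋆ b ⋆ j ⋆ l, g(l, l, l), e) ⋆ j ⋆ l ⋆ l ⋆ l, e, e)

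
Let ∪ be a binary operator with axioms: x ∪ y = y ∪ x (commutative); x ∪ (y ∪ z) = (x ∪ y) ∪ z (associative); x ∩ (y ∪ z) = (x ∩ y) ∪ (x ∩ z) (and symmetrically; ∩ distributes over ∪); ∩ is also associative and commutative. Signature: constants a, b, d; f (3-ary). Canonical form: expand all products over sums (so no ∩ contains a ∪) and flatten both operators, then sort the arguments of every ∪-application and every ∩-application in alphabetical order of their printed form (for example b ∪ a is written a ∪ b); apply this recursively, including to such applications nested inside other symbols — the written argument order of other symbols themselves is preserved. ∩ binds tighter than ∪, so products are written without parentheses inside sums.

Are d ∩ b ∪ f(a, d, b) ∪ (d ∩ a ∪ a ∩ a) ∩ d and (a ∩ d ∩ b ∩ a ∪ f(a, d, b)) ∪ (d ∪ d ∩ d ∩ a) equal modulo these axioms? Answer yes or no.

Answer: no — a ∩ a ∩ d ∪ a ∩ d ∩ d ∪ b ∩ d ∪ f(a, d, b) vs a ∩ a ∩ b ∩ d ∪ a ∩ d ∩ d ∪ d ∪ f(a, d, b)

Derivation:
Left:  d ∩ b ∪ f(a, d, b) ∪ (d ∩ a ∪ a ∩ a) ∩ d
  Expand:  b ∩ d ∪ f(a, d, b) ∪ a ∩ d ∩ d ∪ a ∩ a ∩ d
  Sort:  a ∩ a ∩ d ∪ a ∩ d ∩ d ∪ b ∩ d ∪ f(a, d, b)
Right:  (a ∩ d ∩ b ∩ a ∪ f(a, d, b)) ∪ (d ∪ d ∩ d ∩ a)
  Un-nest:  a ∩ a ∩ b ∩ d ∪ f(a, d, b) ∪ d ∪ a ∩ d ∩ d
  Sort arguments:  a ∩ a ∩ b ∩ d ∪ a ∩ d ∩ d ∪ d ∪ f(a, d, b)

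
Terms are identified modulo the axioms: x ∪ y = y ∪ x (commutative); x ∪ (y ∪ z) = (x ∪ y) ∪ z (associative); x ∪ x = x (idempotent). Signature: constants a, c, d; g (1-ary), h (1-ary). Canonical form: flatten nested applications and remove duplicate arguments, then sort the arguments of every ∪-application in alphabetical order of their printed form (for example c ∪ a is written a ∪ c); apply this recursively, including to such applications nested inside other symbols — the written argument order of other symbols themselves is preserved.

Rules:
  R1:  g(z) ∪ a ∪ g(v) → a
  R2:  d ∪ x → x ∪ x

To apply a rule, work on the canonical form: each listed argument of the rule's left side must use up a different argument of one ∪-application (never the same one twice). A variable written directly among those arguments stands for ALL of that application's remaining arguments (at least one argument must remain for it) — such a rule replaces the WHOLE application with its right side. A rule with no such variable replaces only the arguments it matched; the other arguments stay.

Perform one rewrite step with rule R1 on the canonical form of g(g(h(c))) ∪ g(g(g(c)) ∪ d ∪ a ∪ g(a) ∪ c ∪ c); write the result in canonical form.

Canonical form:  g(a ∪ c ∪ d ∪ g(a) ∪ g(g(c))) ∪ g(g(h(c)))
R1 matches:  uses a, g(a), g(g(c));  v := g(c), z := a
Giving:  g(a ∪ c ∪ d) ∪ g(g(h(c)))

Answer: g(a ∪ c ∪ d) ∪ g(g(h(c)))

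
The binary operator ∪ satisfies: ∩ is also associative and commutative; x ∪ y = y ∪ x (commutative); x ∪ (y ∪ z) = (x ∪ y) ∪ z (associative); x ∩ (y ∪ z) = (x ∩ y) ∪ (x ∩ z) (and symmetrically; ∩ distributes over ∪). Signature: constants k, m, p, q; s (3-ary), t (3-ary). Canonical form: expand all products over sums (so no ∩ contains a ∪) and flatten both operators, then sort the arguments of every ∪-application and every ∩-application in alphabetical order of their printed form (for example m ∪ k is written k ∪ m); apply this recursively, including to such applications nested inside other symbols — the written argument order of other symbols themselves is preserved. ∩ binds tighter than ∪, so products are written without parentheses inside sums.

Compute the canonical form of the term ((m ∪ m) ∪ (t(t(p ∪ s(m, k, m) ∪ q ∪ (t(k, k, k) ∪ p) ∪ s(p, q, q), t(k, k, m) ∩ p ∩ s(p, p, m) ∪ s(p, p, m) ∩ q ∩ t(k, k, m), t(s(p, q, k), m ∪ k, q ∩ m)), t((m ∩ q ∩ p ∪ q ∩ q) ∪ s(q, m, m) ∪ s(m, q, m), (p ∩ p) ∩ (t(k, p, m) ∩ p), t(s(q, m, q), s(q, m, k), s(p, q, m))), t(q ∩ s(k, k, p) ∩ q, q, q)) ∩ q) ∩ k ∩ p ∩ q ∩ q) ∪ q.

Flatten:  m ∪ m ∪ k ∩ p ∩ q ∩ q ∩ q ∩ t(t(p ∪ p ∪ q ∪ s(m, k, m) ∪ s(p, q, q) ∪ t(k, k, k), p ∩ s(p, p, m) ∩ t(k, k, m) ∪ q ∩ s(p, p, m) ∩ t(k, k, m), t(s(p, q, k), k ∪ m, m ∩ q)), t(m ∩ p ∩ q ∪ q ∩ q ∪ s(m, q, m) ∪ s(q, m, m), p ∩ p ∩ p ∩ t(k, p, m), t(s(q, m, q), s(q, m, k), s(p, q, m))), t(q ∩ q ∩ s(k, k, p), q, q)) ∪ q
Sort:  k ∩ p ∩ q ∩ q ∩ q ∩ t(t(p ∪ p ∪ q ∪ s(m, k, m) ∪ s(p, q, q) ∪ t(k, k, k), p ∩ s(p, p, m) ∩ t(k, k, m) ∪ q ∩ s(p, p, m) ∩ t(k, k, m), t(s(p, q, k), k ∪ m, m ∩ q)), t(m ∩ p ∩ q ∪ q ∩ q ∪ s(m, q, m) ∪ s(q, m, m), p ∩ p ∩ p ∩ t(k, p, m), t(s(q, m, q), s(q, m, k), s(p, q, m))), t(q ∩ q ∩ s(k, k, p), q, q)) ∪ m ∪ m ∪ q

Answer: k ∩ p ∩ q ∩ q ∩ q ∩ t(t(p ∪ p ∪ q ∪ s(m, k, m) ∪ s(p, q, q) ∪ t(k, k, k), p ∩ s(p, p, m) ∩ t(k, k, m) ∪ q ∩ s(p, p, m) ∩ t(k, k, m), t(s(p, q, k), k ∪ m, m ∩ q)), t(m ∩ p ∩ q ∪ q ∩ q ∪ s(m, q, m) ∪ s(q, m, m), p ∩ p ∩ p ∩ t(k, p, m), t(s(q, m, q), s(q, m, k), s(p, q, m))), t(q ∩ q ∩ s(k, k, p), q, q)) ∪ m ∪ m ∪ q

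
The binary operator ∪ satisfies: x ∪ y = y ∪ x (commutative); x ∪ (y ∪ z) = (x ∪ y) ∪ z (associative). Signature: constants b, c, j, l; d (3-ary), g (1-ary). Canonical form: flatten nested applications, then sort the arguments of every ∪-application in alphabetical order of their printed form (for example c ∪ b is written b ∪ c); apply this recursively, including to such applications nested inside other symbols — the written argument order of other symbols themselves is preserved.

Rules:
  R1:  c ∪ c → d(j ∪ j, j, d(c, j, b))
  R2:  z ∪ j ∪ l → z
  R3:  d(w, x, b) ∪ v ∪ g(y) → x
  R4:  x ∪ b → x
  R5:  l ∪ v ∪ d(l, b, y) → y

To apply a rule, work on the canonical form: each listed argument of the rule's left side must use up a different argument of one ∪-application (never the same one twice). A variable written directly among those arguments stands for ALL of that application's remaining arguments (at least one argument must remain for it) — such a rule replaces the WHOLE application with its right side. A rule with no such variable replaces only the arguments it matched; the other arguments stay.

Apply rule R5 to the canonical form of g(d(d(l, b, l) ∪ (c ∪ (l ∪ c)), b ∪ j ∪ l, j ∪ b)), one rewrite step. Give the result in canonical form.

Canonical form:  g(d(c ∪ c ∪ d(l, b, l) ∪ l, b ∪ j ∪ l, b ∪ j))
R5 matches:  uses d(l, b, l), l;  v := c ∪ c, y := l
Every leftover argument binds to the variable; the entire application is replaced.
Giving:  g(d(l, b ∪ j ∪ l, b ∪ j))

Answer: g(d(l, b ∪ j ∪ l, b ∪ j))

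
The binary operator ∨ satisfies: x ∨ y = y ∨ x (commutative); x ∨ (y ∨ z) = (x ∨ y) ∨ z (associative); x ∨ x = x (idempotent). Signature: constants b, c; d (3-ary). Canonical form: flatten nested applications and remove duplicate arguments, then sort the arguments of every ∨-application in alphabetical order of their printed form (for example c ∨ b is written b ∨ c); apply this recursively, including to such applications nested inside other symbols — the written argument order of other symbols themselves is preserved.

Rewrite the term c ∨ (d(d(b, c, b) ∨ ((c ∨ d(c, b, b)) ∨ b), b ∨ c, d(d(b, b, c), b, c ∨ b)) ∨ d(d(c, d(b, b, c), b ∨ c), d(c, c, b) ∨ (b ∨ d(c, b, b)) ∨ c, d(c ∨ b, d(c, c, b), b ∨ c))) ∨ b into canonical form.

Answer: b ∨ c ∨ d(b ∨ c ∨ d(b, c, b) ∨ d(c, b, b), b ∨ c, d(d(b, b, c), b, b ∨ c)) ∨ d(d(c, d(b, b, c), b ∨ c), b ∨ c ∨ d(c, b, b) ∨ d(c, c, b), d(b ∨ c, d(c, c, b), b ∨ c))

Derivation:
Flatten:  c ∨ d(d(b, c, b) ∨ ((c ∨ d(c, b, b)) ∨ b), b ∨ c, d(d(b, b, c), b, c ∨ b)) ∨ d(d(c, d(b, b, c), b ∨ c), d(c, c, b) ∨ (b ∨ d(c, b, b)) ∨ c, d(c ∨ b, d(c, c, b), b ∨ c)) ∨ b
Canonicalize subterm:  d(d(b, c, b) ∨ ((c ∨ d(c, b, b)) ∨ b), b ∨ c, d(d(b, b, c), b, c ∨ b))  →  d(b ∨ c ∨ d(b, c, b) ∨ d(c, b, b), b ∨ c, d(d(b, b, c), b, b ∨ c))
Simplify inside:  d(d(c, d(b, b, c), b ∨ c), d(c, c, b) ∨ (b ∨ d(c, b, b)) ∨ c, d(c ∨ b, d(c, c, b), b ∨ c))  →  d(d(c, d(b, b, c), b ∨ c), b ∨ c ∨ d(c, b, b) ∨ d(c, c, b), d(b ∨ c, d(c, c, b), b ∨ c))
Order the arguments:  b ∨ c ∨ d(b ∨ c ∨ d(b, c, b) ∨ d(c, b, b), b ∨ c, d(d(b, b, c), b, b ∨ c)) ∨ d(d(c, d(b, b, c), b ∨ c), b ∨ c ∨ d(c, b, b) ∨ d(c, c, b), d(b ∨ c, d(c, c, b), b ∨ c))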